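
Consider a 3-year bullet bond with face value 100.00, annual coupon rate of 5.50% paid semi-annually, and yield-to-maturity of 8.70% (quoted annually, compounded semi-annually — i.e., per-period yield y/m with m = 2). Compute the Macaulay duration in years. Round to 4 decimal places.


Coupon per period c = face * coupon_rate / m = 2.750000
Periods per year m = 2; per-period yield y/m = 0.043500
Number of cashflows N = 6
Cashflows (t years, CF_t, discount factor 1/(1+y/m)^(m*t), PV):
  t = 0.5000: CF_t = 2.750000, DF = 0.958313, PV = 2.635362
  t = 1.0000: CF_t = 2.750000, DF = 0.918365, PV = 2.525502
  t = 1.5000: CF_t = 2.750000, DF = 0.880081, PV = 2.420223
  t = 2.0000: CF_t = 2.750000, DF = 0.843393, PV = 2.319332
  t = 2.5000: CF_t = 2.750000, DF = 0.808235, PV = 2.222647
  t = 3.0000: CF_t = 102.750000, DF = 0.774543, PV = 79.584247
Price P = sum_t PV_t = 91.707312
Macaulay numerator sum_t t * PV_t:
  t * PV_t at t = 0.5000: 1.317681
  t * PV_t at t = 1.0000: 2.525502
  t * PV_t at t = 1.5000: 3.630334
  t * PV_t at t = 2.0000: 4.638664
  t * PV_t at t = 2.5000: 5.556617
  t * PV_t at t = 3.0000: 238.752740
Macaulay duration D = (sum_t t * PV_t) / P = 256.421538 / 91.707312 = 2.796086

Answer: Macaulay duration = 2.7961 years


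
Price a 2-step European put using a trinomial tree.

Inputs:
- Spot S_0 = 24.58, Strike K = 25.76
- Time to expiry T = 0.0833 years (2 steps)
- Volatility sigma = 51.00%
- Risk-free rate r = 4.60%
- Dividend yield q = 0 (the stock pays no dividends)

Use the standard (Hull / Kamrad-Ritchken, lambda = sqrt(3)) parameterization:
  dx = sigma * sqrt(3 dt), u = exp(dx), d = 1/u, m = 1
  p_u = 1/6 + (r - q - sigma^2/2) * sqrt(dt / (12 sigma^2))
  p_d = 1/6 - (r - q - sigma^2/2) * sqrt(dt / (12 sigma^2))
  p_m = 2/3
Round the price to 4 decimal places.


Answer: Price = V(0,0) = 2.0810

Derivation:
dt = T/N = 0.041650; dx = sigma*sqrt(3*dt) = 0.180276
u = exp(dx) = 1.197548; d = 1/u = 0.835040
p_u = 0.156957, p_m = 0.666667, p_d = 0.176376
Discount per step: exp(-r*dt) = 0.998086
Stock lattice S(k, j) with j the centered position index:
  k=0: S(0,+0) = 24.5800
  k=1: S(1,-1) = 20.5253; S(1,+0) = 24.5800; S(1,+1) = 29.4357
  k=2: S(2,-2) = 17.1394; S(2,-1) = 20.5253; S(2,+0) = 24.5800; S(2,+1) = 29.4357; S(2,+2) = 35.2507
Terminal payoffs V(N, j) = max(K - S_T, 0):
  V(2,-2) = 8.620585; V(2,-1) = 5.234727; V(2,+0) = 1.180000; V(2,+1) = 0.000000; V(2,+2) = 0.000000
Backward induction: V(k, j) = exp(-r*dt) * [p_u * V(k+1, j+1) + p_m * V(k+1, j) + p_d * V(k+1, j-1)]
  V(1,-1) = exp(-r*dt) * [p_u*1.180000 + p_m*5.234727 + p_d*8.620585] = 5.185547
  V(1,+0) = exp(-r*dt) * [p_u*0.000000 + p_m*1.180000 + p_d*5.234727] = 1.706673
  V(1,+1) = exp(-r*dt) * [p_u*0.000000 + p_m*0.000000 + p_d*1.180000] = 0.207725
  V(0,+0) = exp(-r*dt) * [p_u*0.207725 + p_m*1.706673 + p_d*5.185547] = 2.081001


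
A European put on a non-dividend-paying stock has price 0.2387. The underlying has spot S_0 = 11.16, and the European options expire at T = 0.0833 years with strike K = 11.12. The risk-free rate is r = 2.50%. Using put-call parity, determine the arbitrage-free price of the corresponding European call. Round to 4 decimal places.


Put-call parity: C - P = S_0 * exp(-qT) - K * exp(-rT).
S_0 * exp(-qT) = 11.1600 * 1.00000000 = 11.16000000
K * exp(-rT) = 11.1200 * 0.99791967 = 11.09686670
C = P + S*exp(-qT) - K*exp(-rT)
C = 0.2387 + 11.16000000 - 11.09686670 = 0.3018

Answer: Call price = 0.3018


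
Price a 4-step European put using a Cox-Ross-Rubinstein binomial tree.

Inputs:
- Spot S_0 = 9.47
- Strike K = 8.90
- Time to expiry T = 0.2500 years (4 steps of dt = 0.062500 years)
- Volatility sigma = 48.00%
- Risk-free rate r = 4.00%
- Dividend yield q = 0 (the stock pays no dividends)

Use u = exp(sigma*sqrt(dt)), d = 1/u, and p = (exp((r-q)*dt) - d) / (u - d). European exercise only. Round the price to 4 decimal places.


Answer: Price = V(0,0) = 0.6064

Derivation:
dt = T/N = 0.062500
u = exp(sigma*sqrt(dt)) = 1.127497; d = 1/u = 0.886920
p = (exp((r-q)*dt) - d) / (u - d) = 0.480441
Discount per step: exp(-r*dt) = 0.997503
Stock lattice S(k, i) with i counting down-moves:
  k=0: S(0,0) = 9.4700
  k=1: S(1,0) = 10.6774; S(1,1) = 8.3991
  k=2: S(2,0) = 12.0387; S(2,1) = 9.4700; S(2,2) = 7.4494
  k=3: S(3,0) = 13.5736; S(3,1) = 10.6774; S(3,2) = 8.3991; S(3,3) = 6.6070
  k=4: S(4,0) = 15.3042; S(4,1) = 12.0387; S(4,2) = 9.4700; S(4,3) = 7.4494; S(4,4) = 5.8599
Terminal payoffs V(N, i) = max(K - S_T, 0):
  V(4,0) = 0.000000; V(4,1) = 0.000000; V(4,2) = 0.000000; V(4,3) = 1.450634; V(4,4) = 3.040121
Backward induction: V(k, i) = exp(-r*dt) * [p * V(k+1, i) + (1-p) * V(k+1, i+1)].
  V(3,0) = exp(-r*dt) * [p*0.000000 + (1-p)*0.000000] = 0.000000
  V(3,1) = exp(-r*dt) * [p*0.000000 + (1-p)*0.000000] = 0.000000
  V(3,2) = exp(-r*dt) * [p*0.000000 + (1-p)*1.450634] = 0.751809
  V(3,3) = exp(-r*dt) * [p*1.450634 + (1-p)*3.040121] = 2.270783
  V(2,0) = exp(-r*dt) * [p*0.000000 + (1-p)*0.000000] = 0.000000
  V(2,1) = exp(-r*dt) * [p*0.000000 + (1-p)*0.751809] = 0.389634
  V(2,2) = exp(-r*dt) * [p*0.751809 + (1-p)*2.270783] = 1.537158
  V(1,0) = exp(-r*dt) * [p*0.000000 + (1-p)*0.389634] = 0.201932
  V(1,1) = exp(-r*dt) * [p*0.389634 + (1-p)*1.537158] = 0.983379
  V(0,0) = exp(-r*dt) * [p*0.201932 + (1-p)*0.983379] = 0.606423


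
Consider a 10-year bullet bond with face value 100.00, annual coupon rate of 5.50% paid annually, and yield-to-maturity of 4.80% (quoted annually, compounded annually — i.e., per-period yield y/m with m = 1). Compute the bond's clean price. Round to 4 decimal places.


Coupon per period c = face * coupon_rate / m = 5.500000
Periods per year m = 1; per-period yield y/m = 0.048000
Number of cashflows N = 10
Cashflows (t years, CF_t, discount factor 1/(1+y/m)^(m*t), PV):
  t = 1.0000: CF_t = 5.500000, DF = 0.954198, PV = 5.248092
  t = 2.0000: CF_t = 5.500000, DF = 0.910495, PV = 5.007721
  t = 3.0000: CF_t = 5.500000, DF = 0.868793, PV = 4.778360
  t = 4.0000: CF_t = 5.500000, DF = 0.829001, PV = 4.559504
  t = 5.0000: CF_t = 5.500000, DF = 0.791031, PV = 4.350671
  t = 6.0000: CF_t = 5.500000, DF = 0.754801, PV = 4.151404
  t = 7.0000: CF_t = 5.500000, DF = 0.720230, PV = 3.961263
  t = 8.0000: CF_t = 5.500000, DF = 0.687242, PV = 3.779831
  t = 9.0000: CF_t = 5.500000, DF = 0.655765, PV = 3.606709
  t = 10.0000: CF_t = 105.500000, DF = 0.625730, PV = 66.014545
Price P = sum_t PV_t = 105.458100

Answer: Price = 105.4581


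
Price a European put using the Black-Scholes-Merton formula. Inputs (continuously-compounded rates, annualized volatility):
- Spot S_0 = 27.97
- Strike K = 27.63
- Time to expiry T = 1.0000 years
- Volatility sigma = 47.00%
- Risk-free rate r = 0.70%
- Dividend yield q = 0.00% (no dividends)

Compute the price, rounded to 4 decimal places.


Answer: Price = 4.8850

Derivation:
d1 = (ln(S/K) + (r - q + 0.5*sigma^2) * T) / (sigma * sqrt(T)) = 0.27591568
d2 = d1 - sigma * sqrt(T) = -0.19408432
exp(-rT) = 0.99302444; exp(-qT) = 1.00000000
P = K * exp(-rT) * N(-d2) - S_0 * exp(-qT) * N(-d1)
N(-d1) = 0.39130642; N(-d2) = 0.57694507
P = 27.6300 * 0.99302444 * 0.57694507 - 27.9700 * 1.00000000 * 0.39130642 = 4.8850


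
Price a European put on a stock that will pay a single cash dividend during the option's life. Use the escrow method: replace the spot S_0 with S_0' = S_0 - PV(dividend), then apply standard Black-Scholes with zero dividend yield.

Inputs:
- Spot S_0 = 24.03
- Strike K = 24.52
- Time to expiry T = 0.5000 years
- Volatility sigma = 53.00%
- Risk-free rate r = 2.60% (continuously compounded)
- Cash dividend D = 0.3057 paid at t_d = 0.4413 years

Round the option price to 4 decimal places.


PV(D) = D * exp(-r * t_d) = 0.3057 * 0.98859177 = 0.30221251
S_0' = S_0 - PV(D) = 24.0300 - 0.30221251 = 23.72778749
d1 = (ln(S_0'/K) + (r + sigma^2/2)*T) / (sigma*sqrt(T)) = 0.13443759
d2 = d1 - sigma*sqrt(T) = -0.24032900
exp(-rT) = 0.98708414
N(-d1) = 0.44652828; N(-d2) = 0.59496239
P = K * exp(-rT) * N(-d2) - S_0' * N(-d1) = 24.5200 * 0.98708414 * 0.59496239 - 23.72778749 * 0.44652828 = 3.8049

Answer: Price = 3.8049


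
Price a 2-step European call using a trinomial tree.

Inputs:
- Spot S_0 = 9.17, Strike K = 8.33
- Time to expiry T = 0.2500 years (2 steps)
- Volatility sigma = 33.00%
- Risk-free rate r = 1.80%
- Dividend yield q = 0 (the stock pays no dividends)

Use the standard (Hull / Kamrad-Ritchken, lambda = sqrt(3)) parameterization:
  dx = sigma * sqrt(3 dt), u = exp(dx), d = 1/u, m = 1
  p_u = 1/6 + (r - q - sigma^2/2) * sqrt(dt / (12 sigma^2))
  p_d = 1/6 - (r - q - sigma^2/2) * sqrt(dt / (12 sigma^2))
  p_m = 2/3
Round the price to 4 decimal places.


dt = T/N = 0.125000; dx = sigma*sqrt(3*dt) = 0.202083
u = exp(dx) = 1.223949; d = 1/u = 0.817027
p_u = 0.155393, p_m = 0.666667, p_d = 0.177940
Discount per step: exp(-r*dt) = 0.997753
Stock lattice S(k, j) with j the centered position index:
  k=0: S(0,+0) = 9.1700
  k=1: S(1,-1) = 7.4921; S(1,+0) = 9.1700; S(1,+1) = 11.2236
  k=2: S(2,-2) = 6.1213; S(2,-1) = 7.4921; S(2,+0) = 9.1700; S(2,+1) = 11.2236; S(2,+2) = 13.7371
Terminal payoffs V(N, j) = max(S_T - K, 0):
  V(2,-2) = 0.000000; V(2,-1) = 0.000000; V(2,+0) = 0.840000; V(2,+1) = 2.893617; V(2,+2) = 5.407140
Backward induction: V(k, j) = exp(-r*dt) * [p_u * V(k+1, j+1) + p_m * V(k+1, j) + p_d * V(k+1, j-1)]
  V(1,-1) = exp(-r*dt) * [p_u*0.840000 + p_m*0.000000 + p_d*0.000000] = 0.130237
  V(1,+0) = exp(-r*dt) * [p_u*2.893617 + p_m*0.840000 + p_d*0.000000] = 1.007380
  V(1,+1) = exp(-r*dt) * [p_u*5.407140 + p_m*2.893617 + p_d*0.840000] = 2.912221
  V(0,+0) = exp(-r*dt) * [p_u*2.912221 + p_m*1.007380 + p_d*0.130237] = 1.144723

Answer: Price = V(0,0) = 1.1447


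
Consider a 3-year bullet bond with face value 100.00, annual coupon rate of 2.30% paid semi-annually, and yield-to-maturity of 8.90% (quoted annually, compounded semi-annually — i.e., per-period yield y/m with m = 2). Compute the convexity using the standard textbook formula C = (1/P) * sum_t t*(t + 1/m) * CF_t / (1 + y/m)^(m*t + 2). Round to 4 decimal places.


Coupon per period c = face * coupon_rate / m = 1.150000
Periods per year m = 2; per-period yield y/m = 0.044500
Number of cashflows N = 6
Cashflows (t years, CF_t, discount factor 1/(1+y/m)^(m*t), PV):
  t = 0.5000: CF_t = 1.150000, DF = 0.957396, PV = 1.101005
  t = 1.0000: CF_t = 1.150000, DF = 0.916607, PV = 1.054098
  t = 1.5000: CF_t = 1.150000, DF = 0.877556, PV = 1.009189
  t = 2.0000: CF_t = 1.150000, DF = 0.840168, PV = 0.966193
  t = 2.5000: CF_t = 1.150000, DF = 0.804374, PV = 0.925030
  t = 3.0000: CF_t = 101.150000, DF = 0.770104, PV = 77.896012
Price P = sum_t PV_t = 82.951527
Convexity numerator sum_t t*(t + 1/m) * CF_t / (1+y/m)^(m*t + 2):
  t = 0.5000: term = 0.504594
  t = 1.0000: term = 1.449290
  t = 1.5000: term = 2.775089
  t = 2.0000: term = 4.428098
  t = 2.5000: term = 6.359164
  t = 3.0000: term = 749.700209
Convexity = (1/P) * sum = 765.216443 / 82.951527 = 9.224863

Answer: Convexity = 9.2249


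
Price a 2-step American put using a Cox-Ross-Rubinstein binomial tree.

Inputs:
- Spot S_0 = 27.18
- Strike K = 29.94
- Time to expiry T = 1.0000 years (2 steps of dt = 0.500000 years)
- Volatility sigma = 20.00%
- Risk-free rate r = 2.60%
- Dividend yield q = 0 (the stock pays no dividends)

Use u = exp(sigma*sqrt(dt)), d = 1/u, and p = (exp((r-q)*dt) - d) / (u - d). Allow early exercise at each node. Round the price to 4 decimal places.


dt = T/N = 0.500000
u = exp(sigma*sqrt(dt)) = 1.151910; d = 1/u = 0.868123
p = (exp((r-q)*dt) - d) / (u - d) = 0.510812
Discount per step: exp(-r*dt) = 0.987084
Stock lattice S(k, i) with i counting down-moves:
  k=0: S(0,0) = 27.1800
  k=1: S(1,0) = 31.3089; S(1,1) = 23.5956
  k=2: S(2,0) = 36.0650; S(2,1) = 27.1800; S(2,2) = 20.4839
Terminal payoffs V(N, i) = max(K - S_T, 0):
  V(2,0) = 0.000000; V(2,1) = 2.760000; V(2,2) = 9.456111
Backward induction: V(k, i) = exp(-r*dt) * [p * V(k+1, i) + (1-p) * V(k+1, i+1)]; then take max(V_cont, immediate exercise) for American.
  V(1,0) = exp(-r*dt) * [p*0.000000 + (1-p)*2.760000] = 1.332721; exercise = 0.000000; V(1,0) = max -> 1.332721
  V(1,1) = exp(-r*dt) * [p*2.760000 + (1-p)*9.456111] = 5.957704; exercise = 6.344405; V(1,1) = max -> 6.344405
  V(0,0) = exp(-r*dt) * [p*1.332721 + (1-p)*6.344405] = 3.735500; exercise = 2.760000; V(0,0) = max -> 3.735500

Answer: Price = V(0,0) = 3.7355


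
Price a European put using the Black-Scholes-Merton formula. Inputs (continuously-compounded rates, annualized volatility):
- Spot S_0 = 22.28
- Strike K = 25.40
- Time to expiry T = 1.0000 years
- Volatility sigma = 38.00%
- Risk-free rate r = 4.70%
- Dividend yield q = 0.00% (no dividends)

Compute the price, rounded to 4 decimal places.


Answer: Price = 4.5658

Derivation:
d1 = (ln(S/K) + (r - q + 0.5*sigma^2) * T) / (sigma * sqrt(T)) = -0.03120989
d2 = d1 - sigma * sqrt(T) = -0.41120989
exp(-rT) = 0.95408740; exp(-qT) = 1.00000000
P = K * exp(-rT) * N(-d2) - S_0 * exp(-qT) * N(-d1)
N(-d1) = 0.51244892; N(-d2) = 0.65954068
P = 25.4000 * 0.95408740 * 0.65954068 - 22.2800 * 1.00000000 * 0.51244892 = 4.5658


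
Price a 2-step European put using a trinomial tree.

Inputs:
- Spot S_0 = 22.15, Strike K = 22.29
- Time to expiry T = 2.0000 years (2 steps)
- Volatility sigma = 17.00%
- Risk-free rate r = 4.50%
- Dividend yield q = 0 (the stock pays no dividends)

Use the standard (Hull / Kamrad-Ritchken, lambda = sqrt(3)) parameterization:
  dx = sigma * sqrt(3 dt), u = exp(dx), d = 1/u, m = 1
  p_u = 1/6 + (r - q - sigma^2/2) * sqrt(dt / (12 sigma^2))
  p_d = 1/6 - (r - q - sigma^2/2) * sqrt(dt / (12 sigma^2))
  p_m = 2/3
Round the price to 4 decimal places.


dt = T/N = 1.000000; dx = sigma*sqrt(3*dt) = 0.294449
u = exp(dx) = 1.342386; d = 1/u = 0.744942
p_u = 0.218543, p_m = 0.666667, p_d = 0.114790
Discount per step: exp(-r*dt) = 0.955997
Stock lattice S(k, j) with j the centered position index:
  k=0: S(0,+0) = 22.1500
  k=1: S(1,-1) = 16.5005; S(1,+0) = 22.1500; S(1,+1) = 29.7339
  k=2: S(2,-2) = 12.2919; S(2,-1) = 16.5005; S(2,+0) = 22.1500; S(2,+1) = 29.7339; S(2,+2) = 39.9143
Terminal payoffs V(N, j) = max(K - S_T, 0):
  V(2,-2) = 9.998104; V(2,-1) = 5.789530; V(2,+0) = 0.140000; V(2,+1) = 0.000000; V(2,+2) = 0.000000
Backward induction: V(k, j) = exp(-r*dt) * [p_u * V(k+1, j+1) + p_m * V(k+1, j) + p_d * V(k+1, j-1)]
  V(1,-1) = exp(-r*dt) * [p_u*0.140000 + p_m*5.789530 + p_d*9.998104] = 4.816282
  V(1,+0) = exp(-r*dt) * [p_u*0.000000 + p_m*0.140000 + p_d*5.789530] = 0.724564
  V(1,+1) = exp(-r*dt) * [p_u*0.000000 + p_m*0.000000 + p_d*0.140000] = 0.015363
  V(0,+0) = exp(-r*dt) * [p_u*0.015363 + p_m*0.724564 + p_d*4.816282] = 0.993531

Answer: Price = V(0,0) = 0.9935


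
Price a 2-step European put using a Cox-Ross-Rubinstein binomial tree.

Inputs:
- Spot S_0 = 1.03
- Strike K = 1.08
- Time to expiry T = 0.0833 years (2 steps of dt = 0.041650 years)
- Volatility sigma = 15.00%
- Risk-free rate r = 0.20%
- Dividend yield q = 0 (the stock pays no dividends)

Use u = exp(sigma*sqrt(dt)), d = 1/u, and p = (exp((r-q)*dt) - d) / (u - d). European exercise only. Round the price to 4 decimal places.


Answer: Price = V(0,0) = 0.0535

Derivation:
dt = T/N = 0.041650
u = exp(sigma*sqrt(dt)) = 1.031086; d = 1/u = 0.969851
p = (exp((r-q)*dt) - d) / (u - d) = 0.493708
Discount per step: exp(-r*dt) = 0.999917
Stock lattice S(k, i) with i counting down-moves:
  k=0: S(0,0) = 1.0300
  k=1: S(1,0) = 1.0620; S(1,1) = 0.9989
  k=2: S(2,0) = 1.0950; S(2,1) = 1.0300; S(2,2) = 0.9688
Terminal payoffs V(N, i) = max(K - S_T, 0):
  V(2,0) = 0.000000; V(2,1) = 0.050000; V(2,2) = 0.111170
Backward induction: V(k, i) = exp(-r*dt) * [p * V(k+1, i) + (1-p) * V(k+1, i+1)].
  V(1,0) = exp(-r*dt) * [p*0.000000 + (1-p)*0.050000] = 0.025312
  V(1,1) = exp(-r*dt) * [p*0.050000 + (1-p)*0.111170] = 0.080963
  V(0,0) = exp(-r*dt) * [p*0.025312 + (1-p)*0.080963] = 0.053484


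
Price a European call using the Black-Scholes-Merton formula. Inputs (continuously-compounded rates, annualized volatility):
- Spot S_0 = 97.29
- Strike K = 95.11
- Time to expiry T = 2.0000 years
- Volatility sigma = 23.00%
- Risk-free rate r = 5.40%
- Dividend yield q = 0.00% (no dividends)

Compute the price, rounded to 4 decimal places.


d1 = (ln(S/K) + (r - q + 0.5*sigma^2) * T) / (sigma * sqrt(T)) = 0.56433913
d2 = d1 - sigma * sqrt(T) = 0.23907001
exp(-rT) = 0.89762760; exp(-qT) = 1.00000000
C = S_0 * exp(-qT) * N(d1) - K * exp(-rT) * N(d2)
N(d1) = 0.71373832; N(d2) = 0.59447435
C = 97.2900 * 1.00000000 * 0.71373832 - 95.1100 * 0.89762760 * 0.59447435 = 18.6873

Answer: Price = 18.6873


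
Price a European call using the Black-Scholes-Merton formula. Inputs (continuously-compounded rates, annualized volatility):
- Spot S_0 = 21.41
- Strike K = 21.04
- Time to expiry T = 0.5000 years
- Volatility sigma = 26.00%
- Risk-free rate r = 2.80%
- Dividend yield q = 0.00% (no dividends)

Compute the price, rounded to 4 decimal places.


d1 = (ln(S/K) + (r - q + 0.5*sigma^2) * T) / (sigma * sqrt(T)) = 0.26289531
d2 = d1 - sigma * sqrt(T) = 0.07904755
exp(-rT) = 0.98609754; exp(-qT) = 1.00000000
C = S_0 * exp(-qT) * N(d1) - K * exp(-rT) * N(d2)
N(d1) = 0.60368436; N(d2) = 0.53150260
C = 21.4100 * 1.00000000 * 0.60368436 - 21.0400 * 0.98609754 * 0.53150260 = 1.8975

Answer: Price = 1.8975


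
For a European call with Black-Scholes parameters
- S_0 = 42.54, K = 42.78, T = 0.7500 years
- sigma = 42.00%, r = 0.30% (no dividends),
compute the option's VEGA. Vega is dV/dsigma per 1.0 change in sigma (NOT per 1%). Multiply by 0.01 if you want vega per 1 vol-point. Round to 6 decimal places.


d1 = 0.1725840336; d2 = -0.1911466359
phi(d1) = 0.3930450048; exp(-qT) = 1.0000000000; exp(-rT) = 0.9977525294
Vega = S * exp(-qT) * phi(d1) * sqrt(T) = 42.5400 * 1.0000000000 * 0.3930450048 * 0.8660254038 = 14.480061

Answer: Vega = 14.480061


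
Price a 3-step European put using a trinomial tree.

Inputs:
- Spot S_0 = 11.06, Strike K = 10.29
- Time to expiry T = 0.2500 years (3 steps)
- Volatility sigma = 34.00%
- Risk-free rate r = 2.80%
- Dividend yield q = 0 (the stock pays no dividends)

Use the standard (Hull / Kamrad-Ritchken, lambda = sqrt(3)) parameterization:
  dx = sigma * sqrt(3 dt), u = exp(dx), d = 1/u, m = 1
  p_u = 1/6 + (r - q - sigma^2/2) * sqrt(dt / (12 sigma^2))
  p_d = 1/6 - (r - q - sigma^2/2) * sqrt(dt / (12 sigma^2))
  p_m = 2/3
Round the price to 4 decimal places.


Answer: Price = V(0,0) = 0.3991

Derivation:
dt = T/N = 0.083333; dx = sigma*sqrt(3*dt) = 0.170000
u = exp(dx) = 1.185305; d = 1/u = 0.843665
p_u = 0.159363, p_m = 0.666667, p_d = 0.173971
Discount per step: exp(-r*dt) = 0.997669
Stock lattice S(k, j) with j the centered position index:
  k=0: S(0,+0) = 11.0600
  k=1: S(1,-1) = 9.3309; S(1,+0) = 11.0600; S(1,+1) = 13.1095
  k=2: S(2,-2) = 7.8722; S(2,-1) = 9.3309; S(2,+0) = 11.0600; S(2,+1) = 13.1095; S(2,+2) = 15.5387
  k=3: S(3,-3) = 6.6415; S(3,-2) = 7.8722; S(3,-1) = 9.3309; S(3,+0) = 11.0600; S(3,+1) = 13.1095; S(3,+2) = 15.5387; S(3,+3) = 18.4181
Terminal payoffs V(N, j) = max(K - S_T, 0):
  V(3,-3) = 3.648519; V(3,-2) = 2.417820; V(3,-1) = 0.959067; V(3,+0) = 0.000000; V(3,+1) = 0.000000; V(3,+2) = 0.000000; V(3,+3) = 0.000000
Backward induction: V(k, j) = exp(-r*dt) * [p_u * V(k+1, j+1) + p_m * V(k+1, j) + p_d * V(k+1, j-1)]
  V(2,-2) = exp(-r*dt) * [p_u*0.959067 + p_m*2.417820 + p_d*3.648519] = 2.393863
  V(2,-1) = exp(-r*dt) * [p_u*0.000000 + p_m*0.959067 + p_d*2.417820] = 1.057537
  V(2,+0) = exp(-r*dt) * [p_u*0.000000 + p_m*0.000000 + p_d*0.959067] = 0.166461
  V(2,+1) = exp(-r*dt) * [p_u*0.000000 + p_m*0.000000 + p_d*0.000000] = 0.000000
  V(2,+2) = exp(-r*dt) * [p_u*0.000000 + p_m*0.000000 + p_d*0.000000] = 0.000000
  V(1,-1) = exp(-r*dt) * [p_u*0.166461 + p_m*1.057537 + p_d*2.393863] = 1.145339
  V(1,+0) = exp(-r*dt) * [p_u*0.000000 + p_m*0.166461 + p_d*1.057537] = 0.294267
  V(1,+1) = exp(-r*dt) * [p_u*0.000000 + p_m*0.000000 + p_d*0.166461] = 0.028892
  V(0,+0) = exp(-r*dt) * [p_u*0.028892 + p_m*0.294267 + p_d*1.145339] = 0.399105


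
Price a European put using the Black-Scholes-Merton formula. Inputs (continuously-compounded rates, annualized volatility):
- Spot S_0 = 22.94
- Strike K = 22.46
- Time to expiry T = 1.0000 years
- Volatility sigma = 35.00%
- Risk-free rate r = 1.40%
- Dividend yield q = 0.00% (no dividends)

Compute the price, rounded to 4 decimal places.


d1 = (ln(S/K) + (r - q + 0.5*sigma^2) * T) / (sigma * sqrt(T)) = 0.27541761
d2 = d1 - sigma * sqrt(T) = -0.07458239
exp(-rT) = 0.98609754; exp(-qT) = 1.00000000
P = K * exp(-rT) * N(-d2) - S_0 * exp(-qT) * N(-d1)
N(-d1) = 0.39149771; N(-d2) = 0.52972651
P = 22.4600 * 0.98609754 * 0.52972651 - 22.9400 * 1.00000000 * 0.39149771 = 2.7513

Answer: Price = 2.7513


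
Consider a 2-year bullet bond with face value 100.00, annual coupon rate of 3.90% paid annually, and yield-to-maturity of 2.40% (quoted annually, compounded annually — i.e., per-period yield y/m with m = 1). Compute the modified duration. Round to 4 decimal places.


Coupon per period c = face * coupon_rate / m = 3.900000
Periods per year m = 1; per-period yield y/m = 0.024000
Number of cashflows N = 2
Cashflows (t years, CF_t, discount factor 1/(1+y/m)^(m*t), PV):
  t = 1.0000: CF_t = 3.900000, DF = 0.976562, PV = 3.808594
  t = 2.0000: CF_t = 103.900000, DF = 0.953674, PV = 99.086761
Price P = sum_t PV_t = 102.895355
First compute Macaulay numerator sum_t t * PV_t:
  t * PV_t at t = 1.0000: 3.808594
  t * PV_t at t = 2.0000: 198.173523
Macaulay duration D = 201.982117 / 102.895355 = 1.962986
Modified duration = D / (1 + y/m) = 1.962986 / (1 + 0.024000) = 1.916978

Answer: Modified duration = 1.9170


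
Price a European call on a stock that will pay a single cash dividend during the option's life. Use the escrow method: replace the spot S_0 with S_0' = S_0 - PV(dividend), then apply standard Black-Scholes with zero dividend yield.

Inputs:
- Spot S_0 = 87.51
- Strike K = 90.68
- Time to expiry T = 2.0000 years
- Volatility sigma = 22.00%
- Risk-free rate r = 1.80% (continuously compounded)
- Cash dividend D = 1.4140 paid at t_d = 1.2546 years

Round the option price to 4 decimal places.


Answer: Price = 10.0708

Derivation:
PV(D) = D * exp(-r * t_d) = 1.4140 * 0.97767028 = 1.38242578
S_0' = S_0 - PV(D) = 87.5100 - 1.38242578 = 86.12757422
d1 = (ln(S_0'/K) + (r + sigma^2/2)*T) / (sigma*sqrt(T)) = 0.10572144
d2 = d1 - sigma*sqrt(T) = -0.20540554
exp(-rT) = 0.96464029
N(d1) = 0.54209832; N(d2) = 0.41862764
C = S_0' * N(d1) - K * exp(-rT) * N(d2) = 86.12757422 * 0.54209832 - 90.6800 * 0.96464029 * 0.41862764 = 10.0708


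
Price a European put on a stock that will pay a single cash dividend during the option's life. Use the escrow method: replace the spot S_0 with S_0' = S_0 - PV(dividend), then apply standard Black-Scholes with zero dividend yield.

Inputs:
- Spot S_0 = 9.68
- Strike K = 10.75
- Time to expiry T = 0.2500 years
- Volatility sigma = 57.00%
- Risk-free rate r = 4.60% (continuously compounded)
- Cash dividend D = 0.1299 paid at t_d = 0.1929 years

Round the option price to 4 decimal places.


PV(D) = D * exp(-r * t_d) = 0.1299 * 0.99116585 = 0.12875244
S_0' = S_0 - PV(D) = 9.6800 - 0.12875244 = 9.55124756
d1 = (ln(S_0'/K) + (r + sigma^2/2)*T) / (sigma*sqrt(T)) = -0.23200517
d2 = d1 - sigma*sqrt(T) = -0.51700517
exp(-rT) = 0.98856587
N(-d1) = 0.59173300; N(-d2) = 0.69742373
P = K * exp(-rT) * N(-d2) - S_0' * N(-d1) = 10.7500 * 0.98856587 * 0.69742373 - 9.55124756 * 0.59173300 = 1.7598

Answer: Price = 1.7598


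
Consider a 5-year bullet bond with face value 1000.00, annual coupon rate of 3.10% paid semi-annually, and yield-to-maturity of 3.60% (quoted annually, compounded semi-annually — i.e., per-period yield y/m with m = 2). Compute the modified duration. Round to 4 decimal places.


Coupon per period c = face * coupon_rate / m = 15.500000
Periods per year m = 2; per-period yield y/m = 0.018000
Number of cashflows N = 10
Cashflows (t years, CF_t, discount factor 1/(1+y/m)^(m*t), PV):
  t = 0.5000: CF_t = 15.500000, DF = 0.982318, PV = 15.225933
  t = 1.0000: CF_t = 15.500000, DF = 0.964949, PV = 14.956712
  t = 1.5000: CF_t = 15.500000, DF = 0.947887, PV = 14.692252
  t = 2.0000: CF_t = 15.500000, DF = 0.931127, PV = 14.432467
  t = 2.5000: CF_t = 15.500000, DF = 0.914663, PV = 14.177276
  t = 3.0000: CF_t = 15.500000, DF = 0.898490, PV = 13.926598
  t = 3.5000: CF_t = 15.500000, DF = 0.882603, PV = 13.680351
  t = 4.0000: CF_t = 15.500000, DF = 0.866997, PV = 13.438459
  t = 4.5000: CF_t = 15.500000, DF = 0.851667, PV = 13.200844
  t = 5.0000: CF_t = 1015.500000, DF = 0.836608, PV = 849.575829
Price P = sum_t PV_t = 977.306722
First compute Macaulay numerator sum_t t * PV_t:
  t * PV_t at t = 0.5000: 7.612967
  t * PV_t at t = 1.0000: 14.956712
  t * PV_t at t = 1.5000: 22.038378
  t * PV_t at t = 2.0000: 28.864935
  t * PV_t at t = 2.5000: 35.443191
  t * PV_t at t = 3.0000: 41.779793
  t * PV_t at t = 3.5000: 47.881230
  t * PV_t at t = 4.0000: 53.753836
  t * PV_t at t = 4.5000: 59.403798
  t * PV_t at t = 5.0000: 4247.879143
Macaulay duration D = 4559.613983 / 977.306722 = 4.665489
Modified duration = D / (1 + y/m) = 4.665489 / (1 + 0.018000) = 4.582995

Answer: Modified duration = 4.5830


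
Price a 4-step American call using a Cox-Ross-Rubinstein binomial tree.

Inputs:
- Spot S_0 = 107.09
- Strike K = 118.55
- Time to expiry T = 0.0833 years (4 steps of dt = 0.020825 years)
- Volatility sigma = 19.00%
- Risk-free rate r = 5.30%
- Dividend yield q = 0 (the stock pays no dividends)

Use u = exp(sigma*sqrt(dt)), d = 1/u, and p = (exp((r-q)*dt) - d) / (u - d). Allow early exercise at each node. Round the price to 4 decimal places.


Answer: Price = V(0,0) = 0.0659

Derivation:
dt = T/N = 0.020825
u = exp(sigma*sqrt(dt)) = 1.027798; d = 1/u = 0.972954
p = (exp((r-q)*dt) - d) / (u - d) = 0.513282
Discount per step: exp(-r*dt) = 0.998897
Stock lattice S(k, i) with i counting down-moves:
  k=0: S(0,0) = 107.0900
  k=1: S(1,0) = 110.0669; S(1,1) = 104.1936
  k=2: S(2,0) = 113.1265; S(2,1) = 107.0900; S(2,2) = 101.3756
  k=3: S(3,0) = 116.2712; S(3,1) = 110.0669; S(3,2) = 104.1936; S(3,3) = 98.6338
  k=4: S(4,0) = 119.5033; S(4,1) = 113.1265; S(4,2) = 107.0900; S(4,3) = 101.3756; S(4,4) = 95.9661
Terminal payoffs V(N, i) = max(S_T - K, 0):
  V(4,0) = 0.953327; V(4,1) = 0.000000; V(4,2) = 0.000000; V(4,3) = 0.000000; V(4,4) = 0.000000
Backward induction: V(k, i) = exp(-r*dt) * [p * V(k+1, i) + (1-p) * V(k+1, i+1)]; then take max(V_cont, immediate exercise) for American.
  V(3,0) = exp(-r*dt) * [p*0.953327 + (1-p)*0.000000] = 0.488785; exercise = 0.000000; V(3,0) = max -> 0.488785
  V(3,1) = exp(-r*dt) * [p*0.000000 + (1-p)*0.000000] = 0.000000; exercise = 0.000000; V(3,1) = max -> 0.000000
  V(3,2) = exp(-r*dt) * [p*0.000000 + (1-p)*0.000000] = 0.000000; exercise = 0.000000; V(3,2) = max -> 0.000000
  V(3,3) = exp(-r*dt) * [p*0.000000 + (1-p)*0.000000] = 0.000000; exercise = 0.000000; V(3,3) = max -> 0.000000
  V(2,0) = exp(-r*dt) * [p*0.488785 + (1-p)*0.000000] = 0.250608; exercise = 0.000000; V(2,0) = max -> 0.250608
  V(2,1) = exp(-r*dt) * [p*0.000000 + (1-p)*0.000000] = 0.000000; exercise = 0.000000; V(2,1) = max -> 0.000000
  V(2,2) = exp(-r*dt) * [p*0.000000 + (1-p)*0.000000] = 0.000000; exercise = 0.000000; V(2,2) = max -> 0.000000
  V(1,0) = exp(-r*dt) * [p*0.250608 + (1-p)*0.000000] = 0.128490; exercise = 0.000000; V(1,0) = max -> 0.128490
  V(1,1) = exp(-r*dt) * [p*0.000000 + (1-p)*0.000000] = 0.000000; exercise = 0.000000; V(1,1) = max -> 0.000000
  V(0,0) = exp(-r*dt) * [p*0.128490 + (1-p)*0.000000] = 0.065879; exercise = 0.000000; V(0,0) = max -> 0.065879


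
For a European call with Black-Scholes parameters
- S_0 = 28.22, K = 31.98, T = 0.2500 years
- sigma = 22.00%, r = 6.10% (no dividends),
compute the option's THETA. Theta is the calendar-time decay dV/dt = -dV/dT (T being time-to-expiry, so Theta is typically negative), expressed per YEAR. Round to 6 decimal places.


d1 = -0.9434523726; d2 = -1.0534523726
phi(d1) = 0.2556388116; exp(-qT) = 1.0000000000; exp(-rT) = 0.9848656924
Theta = -S*exp(-qT)*phi(d1)*sigma/(2*sqrt(T)) - r*K*exp(-rT)*N(d2) + q*S*exp(-qT)*N(d1)
N(d1) = 0.1727247828; N(d2) = 0.1460668559; sqrt(T) = 0.5000000000
Term 1 = -28.2200 * 1.0000000000 * 0.2556388116 * 0.2200 / (2 * 0.5000000000) = -1.5871079979
Term 2 = -0.0610 * 31.9800 * 0.9848656924 * 0.1460668559 = -0.2806318665
Term 3 = 0 (no dividend yield, q = 0)
Theta = -1.5871079979 + (-0.2806318665) + (0.0000000000) = -1.867740

Answer: Theta = -1.867740


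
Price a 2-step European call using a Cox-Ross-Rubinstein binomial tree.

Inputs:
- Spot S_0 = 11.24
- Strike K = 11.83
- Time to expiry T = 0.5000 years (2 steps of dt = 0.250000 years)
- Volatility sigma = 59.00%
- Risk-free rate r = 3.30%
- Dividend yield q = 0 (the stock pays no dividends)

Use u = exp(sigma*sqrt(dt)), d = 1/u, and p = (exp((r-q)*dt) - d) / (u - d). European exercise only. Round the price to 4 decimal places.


Answer: Price = V(0,0) = 1.6131

Derivation:
dt = T/N = 0.250000
u = exp(sigma*sqrt(dt)) = 1.343126; d = 1/u = 0.744532
p = (exp((r-q)*dt) - d) / (u - d) = 0.440620
Discount per step: exp(-r*dt) = 0.991784
Stock lattice S(k, i) with i counting down-moves:
  k=0: S(0,0) = 11.2400
  k=1: S(1,0) = 15.0967; S(1,1) = 8.3685
  k=2: S(2,0) = 20.2768; S(2,1) = 11.2400; S(2,2) = 6.2306
Terminal payoffs V(N, i) = max(S_T - K, 0):
  V(2,0) = 8.446830; V(2,1) = 0.000000; V(2,2) = 0.000000
Backward induction: V(k, i) = exp(-r*dt) * [p * V(k+1, i) + (1-p) * V(k+1, i+1)].
  V(1,0) = exp(-r*dt) * [p*8.446830 + (1-p)*0.000000] = 3.691259
  V(1,1) = exp(-r*dt) * [p*0.000000 + (1-p)*0.000000] = 0.000000
  V(0,0) = exp(-r*dt) * [p*3.691259 + (1-p)*0.000000] = 1.613078


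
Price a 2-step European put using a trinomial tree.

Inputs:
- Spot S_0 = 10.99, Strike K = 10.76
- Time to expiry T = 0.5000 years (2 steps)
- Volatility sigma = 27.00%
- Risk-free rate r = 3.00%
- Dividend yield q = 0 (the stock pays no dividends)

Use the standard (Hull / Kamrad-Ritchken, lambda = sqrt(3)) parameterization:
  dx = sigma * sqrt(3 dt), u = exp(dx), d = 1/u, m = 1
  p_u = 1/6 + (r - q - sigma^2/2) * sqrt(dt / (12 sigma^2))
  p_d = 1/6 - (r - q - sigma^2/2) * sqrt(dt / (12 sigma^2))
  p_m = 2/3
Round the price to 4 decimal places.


dt = T/N = 0.250000; dx = sigma*sqrt(3*dt) = 0.233827
u = exp(dx) = 1.263426; d = 1/u = 0.791499
p_u = 0.163219, p_m = 0.666667, p_d = 0.170115
Discount per step: exp(-r*dt) = 0.992528
Stock lattice S(k, j) with j the centered position index:
  k=0: S(0,+0) = 10.9900
  k=1: S(1,-1) = 8.6986; S(1,+0) = 10.9900; S(1,+1) = 13.8850
  k=2: S(2,-2) = 6.8849; S(2,-1) = 8.6986; S(2,+0) = 10.9900; S(2,+1) = 13.8850; S(2,+2) = 17.5427
Terminal payoffs V(N, j) = max(K - S_T, 0):
  V(2,-2) = 3.875090; V(2,-1) = 2.061428; V(2,+0) = 0.000000; V(2,+1) = 0.000000; V(2,+2) = 0.000000
Backward induction: V(k, j) = exp(-r*dt) * [p_u * V(k+1, j+1) + p_m * V(k+1, j) + p_d * V(k+1, j-1)]
  V(1,-1) = exp(-r*dt) * [p_u*0.000000 + p_m*2.061428 + p_d*3.875090] = 2.018301
  V(1,+0) = exp(-r*dt) * [p_u*0.000000 + p_m*0.000000 + p_d*2.061428] = 0.348059
  V(1,+1) = exp(-r*dt) * [p_u*0.000000 + p_m*0.000000 + p_d*0.000000] = 0.000000
  V(0,+0) = exp(-r*dt) * [p_u*0.000000 + p_m*0.348059 + p_d*2.018301] = 0.571083

Answer: Price = V(0,0) = 0.5711


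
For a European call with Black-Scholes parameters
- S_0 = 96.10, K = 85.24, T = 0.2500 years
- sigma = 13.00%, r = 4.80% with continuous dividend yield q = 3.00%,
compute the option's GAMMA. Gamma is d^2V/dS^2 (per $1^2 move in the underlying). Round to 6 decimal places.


Answer: Gamma = 0.009532

Derivation:
d1 = 1.9466309038; d2 = 1.8816309038
phi(d1) = 0.0599871761; exp(-qT) = 0.9925280548; exp(-rT) = 0.9880717129
Gamma = exp(-qT) * phi(d1) / (S * sigma * sqrt(T)) = 0.9925280548 * 0.0599871761 / (96.1000 * 0.1300 * 0.5000000000) = 0.009532


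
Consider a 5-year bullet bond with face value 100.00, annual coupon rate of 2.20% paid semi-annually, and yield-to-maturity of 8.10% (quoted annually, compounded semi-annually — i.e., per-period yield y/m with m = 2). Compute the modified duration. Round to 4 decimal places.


Answer: Modified duration = 4.5342

Derivation:
Coupon per period c = face * coupon_rate / m = 1.100000
Periods per year m = 2; per-period yield y/m = 0.040500
Number of cashflows N = 10
Cashflows (t years, CF_t, discount factor 1/(1+y/m)^(m*t), PV):
  t = 0.5000: CF_t = 1.100000, DF = 0.961076, PV = 1.057184
  t = 1.0000: CF_t = 1.100000, DF = 0.923668, PV = 1.016035
  t = 1.5000: CF_t = 1.100000, DF = 0.887715, PV = 0.976487
  t = 2.0000: CF_t = 1.100000, DF = 0.853162, PV = 0.938479
  t = 2.5000: CF_t = 1.100000, DF = 0.819954, PV = 0.901950
  t = 3.0000: CF_t = 1.100000, DF = 0.788039, PV = 0.866842
  t = 3.5000: CF_t = 1.100000, DF = 0.757365, PV = 0.833102
  t = 4.0000: CF_t = 1.100000, DF = 0.727886, PV = 0.800675
  t = 4.5000: CF_t = 1.100000, DF = 0.699554, PV = 0.769509
  t = 5.0000: CF_t = 101.100000, DF = 0.672325, PV = 67.972041
Price P = sum_t PV_t = 76.132303
First compute Macaulay numerator sum_t t * PV_t:
  t * PV_t at t = 0.5000: 0.528592
  t * PV_t at t = 1.0000: 1.016035
  t * PV_t at t = 1.5000: 1.464730
  t * PV_t at t = 2.0000: 1.876957
  t * PV_t at t = 2.5000: 2.254874
  t * PV_t at t = 3.0000: 2.600527
  t * PV_t at t = 3.5000: 2.915856
  t * PV_t at t = 4.0000: 3.202698
  t * PV_t at t = 4.5000: 3.462792
  t * PV_t at t = 5.0000: 339.860205
Macaulay duration D = 359.183267 / 76.132303 = 4.717883
Modified duration = D / (1 + y/m) = 4.717883 / (1 + 0.040500) = 4.534246


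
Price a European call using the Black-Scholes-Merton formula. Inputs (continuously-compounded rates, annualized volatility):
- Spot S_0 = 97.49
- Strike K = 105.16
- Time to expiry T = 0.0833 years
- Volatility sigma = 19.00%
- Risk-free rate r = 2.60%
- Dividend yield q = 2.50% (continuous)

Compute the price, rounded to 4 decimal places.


d1 = (ln(S/K) + (r - q + 0.5*sigma^2) * T) / (sigma * sqrt(T)) = -1.35211470
d2 = d1 - sigma * sqrt(T) = -1.40695201
exp(-rT) = 0.99783654; exp(-qT) = 0.99791967
C = S_0 * exp(-qT) * N(d1) - K * exp(-rT) * N(d2)
N(d1) = 0.08816931; N(d2) = 0.07972081
C = 97.4900 * 0.99791967 * 0.08816931 - 105.1600 * 0.99783654 * 0.07972081 = 0.2124

Answer: Price = 0.2124


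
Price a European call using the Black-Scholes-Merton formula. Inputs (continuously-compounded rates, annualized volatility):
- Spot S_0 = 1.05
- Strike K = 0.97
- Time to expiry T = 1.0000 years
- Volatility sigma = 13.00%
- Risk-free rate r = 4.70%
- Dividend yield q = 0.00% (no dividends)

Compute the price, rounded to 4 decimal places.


Answer: Price = 0.1358

Derivation:
d1 = (ln(S/K) + (r - q + 0.5*sigma^2) * T) / (sigma * sqrt(T)) = 1.03614901
d2 = d1 - sigma * sqrt(T) = 0.90614901
exp(-rT) = 0.95408740; exp(-qT) = 1.00000000
C = S_0 * exp(-qT) * N(d1) - K * exp(-rT) * N(d2)
N(d1) = 0.84993369; N(d2) = 0.81757151
C = 1.0500 * 1.00000000 * 0.84993369 - 0.9700 * 0.95408740 * 0.81757151 = 0.1358


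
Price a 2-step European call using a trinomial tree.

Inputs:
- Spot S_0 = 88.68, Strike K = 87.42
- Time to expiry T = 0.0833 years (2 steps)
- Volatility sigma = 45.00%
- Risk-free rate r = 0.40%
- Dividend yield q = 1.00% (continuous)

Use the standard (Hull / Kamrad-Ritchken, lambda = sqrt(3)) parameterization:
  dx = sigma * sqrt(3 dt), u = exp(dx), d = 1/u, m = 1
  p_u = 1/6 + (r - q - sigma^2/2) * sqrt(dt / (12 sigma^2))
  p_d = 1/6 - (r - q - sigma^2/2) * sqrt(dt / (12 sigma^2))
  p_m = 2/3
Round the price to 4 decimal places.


Answer: Price = V(0,0) = 4.7989

Derivation:
dt = T/N = 0.041650; dx = sigma*sqrt(3*dt) = 0.159067
u = exp(dx) = 1.172417; d = 1/u = 0.852939
p_u = 0.152626, p_m = 0.666667, p_d = 0.180708
Discount per step: exp(-r*dt) = 0.999833
Stock lattice S(k, j) with j the centered position index:
  k=0: S(0,+0) = 88.6800
  k=1: S(1,-1) = 75.6386; S(1,+0) = 88.6800; S(1,+1) = 103.9699
  k=2: S(2,-2) = 64.5151; S(2,-1) = 75.6386; S(2,+0) = 88.6800; S(2,+1) = 103.9699; S(2,+2) = 121.8961
Terminal payoffs V(N, j) = max(S_T - K, 0):
  V(2,-2) = 0.000000; V(2,-1) = 0.000000; V(2,+0) = 1.260000; V(2,+1) = 16.549916; V(2,+2) = 34.476069
Backward induction: V(k, j) = exp(-r*dt) * [p_u * V(k+1, j+1) + p_m * V(k+1, j) + p_d * V(k+1, j-1)]
  V(1,-1) = exp(-r*dt) * [p_u*1.260000 + p_m*0.000000 + p_d*0.000000] = 0.192276
  V(1,+0) = exp(-r*dt) * [p_u*16.549916 + p_m*1.260000 + p_d*0.000000] = 3.365379
  V(1,+1) = exp(-r*dt) * [p_u*34.476069 + p_m*16.549916 + p_d*1.260000] = 16.520146
  V(0,+0) = exp(-r*dt) * [p_u*16.520146 + p_m*3.365379 + p_d*0.192276] = 4.798929


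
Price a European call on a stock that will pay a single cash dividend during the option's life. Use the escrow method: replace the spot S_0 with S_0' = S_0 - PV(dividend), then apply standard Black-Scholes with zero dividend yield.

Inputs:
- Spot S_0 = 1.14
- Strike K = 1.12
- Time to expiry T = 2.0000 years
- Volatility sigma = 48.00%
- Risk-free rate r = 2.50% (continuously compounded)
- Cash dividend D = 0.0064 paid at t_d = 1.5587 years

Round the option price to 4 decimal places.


PV(D) = D * exp(-r * t_d) = 0.0064 * 0.96178197 = 0.00615540
S_0' = S_0 - PV(D) = 1.1400 - 0.00615540 = 1.13384460
d1 = (ln(S_0'/K) + (r + sigma^2/2)*T) / (sigma*sqrt(T)) = 0.43116642
d2 = d1 - sigma*sqrt(T) = -0.24765609
exp(-rT) = 0.95122942
N(d1) = 0.66682631; N(d2) = 0.40220025
C = S_0' * N(d1) - K * exp(-rT) * N(d2) = 1.13384460 * 0.66682631 - 1.1200 * 0.95122942 * 0.40220025 = 0.3276

Answer: Price = 0.3276


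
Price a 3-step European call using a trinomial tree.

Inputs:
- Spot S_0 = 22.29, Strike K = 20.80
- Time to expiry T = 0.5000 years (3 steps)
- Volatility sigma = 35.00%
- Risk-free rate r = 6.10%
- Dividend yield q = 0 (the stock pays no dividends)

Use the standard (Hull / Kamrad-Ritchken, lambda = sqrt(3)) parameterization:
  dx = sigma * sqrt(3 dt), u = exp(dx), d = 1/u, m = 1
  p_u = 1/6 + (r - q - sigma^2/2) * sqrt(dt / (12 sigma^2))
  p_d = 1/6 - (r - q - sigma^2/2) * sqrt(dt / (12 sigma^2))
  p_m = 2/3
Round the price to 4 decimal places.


dt = T/N = 0.166667; dx = sigma*sqrt(3*dt) = 0.247487
u = exp(dx) = 1.280803; d = 1/u = 0.780760
p_u = 0.166582, p_m = 0.666667, p_d = 0.166751
Discount per step: exp(-r*dt) = 0.989885
Stock lattice S(k, j) with j the centered position index:
  k=0: S(0,+0) = 22.2900
  k=1: S(1,-1) = 17.4031; S(1,+0) = 22.2900; S(1,+1) = 28.5491
  k=2: S(2,-2) = 13.5877; S(2,-1) = 17.4031; S(2,+0) = 22.2900; S(2,+1) = 28.5491; S(2,+2) = 36.5658
  k=3: S(3,-3) = 10.6087; S(3,-2) = 13.5877; S(3,-1) = 17.4031; S(3,+0) = 22.2900; S(3,+1) = 28.5491; S(3,+2) = 36.5658; S(3,+3) = 46.8336
Terminal payoffs V(N, j) = max(S_T - K, 0):
  V(3,-3) = 0.000000; V(3,-2) = 0.000000; V(3,-1) = 0.000000; V(3,+0) = 1.490000; V(3,+1) = 7.749103; V(3,+2) = 15.765782; V(3,+3) = 26.033571
Backward induction: V(k, j) = exp(-r*dt) * [p_u * V(k+1, j+1) + p_m * V(k+1, j) + p_d * V(k+1, j-1)]
  V(2,-2) = exp(-r*dt) * [p_u*0.000000 + p_m*0.000000 + p_d*0.000000] = 0.000000
  V(2,-1) = exp(-r*dt) * [p_u*1.490000 + p_m*0.000000 + p_d*0.000000] = 0.245697
  V(2,+0) = exp(-r*dt) * [p_u*7.749103 + p_m*1.490000 + p_d*0.000000] = 2.261093
  V(2,+1) = exp(-r*dt) * [p_u*15.765782 + p_m*7.749103 + p_d*1.490000] = 7.959496
  V(2,+2) = exp(-r*dt) * [p_u*26.033571 + p_m*15.765782 + p_d*7.749103] = 15.976175
  V(1,-1) = exp(-r*dt) * [p_u*2.261093 + p_m*0.245697 + p_d*0.000000] = 0.534990
  V(1,+0) = exp(-r*dt) * [p_u*7.959496 + p_m*2.261093 + p_d*0.245697] = 2.845205
  V(1,+1) = exp(-r*dt) * [p_u*15.976175 + p_m*7.959496 + p_d*2.261093] = 8.260313
  V(0,+0) = exp(-r*dt) * [p_u*8.260313 + p_m*2.845205 + p_d*0.534990] = 3.328029

Answer: Price = V(0,0) = 3.3280


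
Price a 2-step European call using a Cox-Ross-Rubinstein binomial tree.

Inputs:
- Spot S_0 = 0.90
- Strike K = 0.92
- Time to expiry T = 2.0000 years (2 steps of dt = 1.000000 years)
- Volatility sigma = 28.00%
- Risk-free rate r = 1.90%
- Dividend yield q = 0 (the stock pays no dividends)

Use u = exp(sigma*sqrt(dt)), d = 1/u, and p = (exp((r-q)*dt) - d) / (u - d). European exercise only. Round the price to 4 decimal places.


Answer: Price = V(0,0) = 0.1360

Derivation:
dt = T/N = 1.000000
u = exp(sigma*sqrt(dt)) = 1.323130; d = 1/u = 0.755784
p = (exp((r-q)*dt) - d) / (u - d) = 0.464263
Discount per step: exp(-r*dt) = 0.981179
Stock lattice S(k, i) with i counting down-moves:
  k=0: S(0,0) = 0.9000
  k=1: S(1,0) = 1.1908; S(1,1) = 0.6802
  k=2: S(2,0) = 1.5756; S(2,1) = 0.9000; S(2,2) = 0.5141
Terminal payoffs V(N, i) = max(S_T - K, 0):
  V(2,0) = 0.655605; V(2,1) = 0.000000; V(2,2) = 0.000000
Backward induction: V(k, i) = exp(-r*dt) * [p * V(k+1, i) + (1-p) * V(k+1, i+1)].
  V(1,0) = exp(-r*dt) * [p*0.655605 + (1-p)*0.000000] = 0.298645
  V(1,1) = exp(-r*dt) * [p*0.000000 + (1-p)*0.000000] = 0.000000
  V(0,0) = exp(-r*dt) * [p*0.298645 + (1-p)*0.000000] = 0.136040
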